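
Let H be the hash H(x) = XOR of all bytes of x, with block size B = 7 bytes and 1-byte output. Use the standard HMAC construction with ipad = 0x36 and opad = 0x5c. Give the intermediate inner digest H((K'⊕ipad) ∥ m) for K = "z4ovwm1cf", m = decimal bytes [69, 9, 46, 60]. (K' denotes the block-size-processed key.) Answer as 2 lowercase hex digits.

11

Key "z4ovwm1cf" = 7a 34 6f 76 77 6d 31 63 66 is 9 bytes > B = 7, so hash it first: H(key) = 79, then zero-pad to 7 bytes: K' = 79 00 00 00 00 00 00.
K' ⊕ ipad = 4f 36 36 36 36 36 36.
Inner input = 4f 36 36 36 36 36 36 ∥ 45 09 2e 3c.
Inner hash: XOR 4f⊕36⊕36⊕36⊕36⊕36⊕36⊕45⊕09⊕2e⊕3c = 11.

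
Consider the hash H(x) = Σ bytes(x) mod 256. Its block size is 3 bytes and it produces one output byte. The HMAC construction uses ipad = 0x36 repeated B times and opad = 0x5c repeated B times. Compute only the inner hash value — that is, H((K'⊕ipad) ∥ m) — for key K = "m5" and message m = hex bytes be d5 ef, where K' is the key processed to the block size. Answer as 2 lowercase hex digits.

Key "m5" = 6d 35 is 2 bytes ≤ B = 3; zero-pad to 3 bytes: K' = 6d 35 00.
K' ⊕ ipad = 5b 03 36.
Inner input = 5b 03 36 ∥ be d5 ef.
Inner hash: sum = 91+3+54+190+213+239 = 790; mod 256 = 22 → 16.

16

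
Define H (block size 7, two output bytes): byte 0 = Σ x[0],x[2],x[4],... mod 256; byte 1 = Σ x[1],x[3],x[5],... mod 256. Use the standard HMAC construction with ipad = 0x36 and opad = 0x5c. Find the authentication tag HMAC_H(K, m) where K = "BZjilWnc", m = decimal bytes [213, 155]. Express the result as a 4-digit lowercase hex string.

7ac6

Key "BZjilWnc" = 42 5a 6a 69 6c 57 6e 63 is 8 bytes > B = 7, so hash it first: H(key) = 86 7d, then zero-pad to 7 bytes: K' = 86 7d 00 00 00 00 00.
K' ⊕ ipad = b0 4b 36 36 36 36 36.  K' ⊕ opad = da 21 5c 5c 5c 5c 5c.
Inner input = (K'⊕ipad) ∥ m = b0 4b 36 36 36 36 36 ∥ d5 9b.
Inner hash: even-index sum = 493 mod 256 = 237; odd-index sum = 396 mod 256 = 140 → ed 8c.
Outer input = (K'⊕opad) ∥ inner = da 21 5c 5c 5c 5c 5c ∥ ed 8c.
Outer hash (tag): even-index sum = 634 mod 256 = 122; odd-index sum = 454 mod 256 = 198 → 7a c6.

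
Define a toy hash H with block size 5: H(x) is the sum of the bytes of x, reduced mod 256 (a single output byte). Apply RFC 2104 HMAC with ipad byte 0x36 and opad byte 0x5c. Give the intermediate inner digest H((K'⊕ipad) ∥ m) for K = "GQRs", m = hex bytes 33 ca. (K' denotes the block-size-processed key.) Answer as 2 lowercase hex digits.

Key "GQRs" = 47 51 52 73 is 4 bytes ≤ B = 5; zero-pad to 5 bytes: K' = 47 51 52 73 00.
K' ⊕ ipad = 71 67 64 45 36.
Inner input = 71 67 64 45 36 ∥ 33 ca.
Inner hash: sum = 113+103+100+69+54+51+202 = 692; mod 256 = 180 → b4.

b4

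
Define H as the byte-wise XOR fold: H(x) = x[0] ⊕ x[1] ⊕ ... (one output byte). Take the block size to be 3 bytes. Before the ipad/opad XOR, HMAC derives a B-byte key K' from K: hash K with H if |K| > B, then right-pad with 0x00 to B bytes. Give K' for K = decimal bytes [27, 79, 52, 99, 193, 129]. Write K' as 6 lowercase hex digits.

|K| = 6 > B = 3, so first hash the key.
H(K): XOR 1b⊕4f⊕34⊕63⊕c1⊕81 = 43.
Zero-pad H(K) = 43 to 3 bytes: K' = 43 00 00.

430000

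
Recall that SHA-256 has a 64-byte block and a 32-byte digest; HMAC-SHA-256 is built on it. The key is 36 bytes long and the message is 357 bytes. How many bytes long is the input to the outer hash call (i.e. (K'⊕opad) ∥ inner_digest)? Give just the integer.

96

Key is 36 ≤ 64 bytes, zero-padded: |K'| = 64.
Outer input = (K'⊕opad) ∥ H(inner) → 64 + 32 = 96 bytes.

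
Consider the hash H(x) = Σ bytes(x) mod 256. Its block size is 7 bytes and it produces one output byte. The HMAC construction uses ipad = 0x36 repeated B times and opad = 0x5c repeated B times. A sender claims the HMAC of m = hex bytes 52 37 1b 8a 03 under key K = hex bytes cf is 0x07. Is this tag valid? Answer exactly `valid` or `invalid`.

invalid

Key hex bytes cf is 1 byte ≤ B = 7; zero-pad to 7 bytes: K' = cf 00 00 00 00 00 00.
K' ⊕ ipad = f9 36 36 36 36 36 36; K' ⊕ opad = 93 5c 5c 5c 5c 5c 5c.
Inner hash: sum = 249+54+54+54+54+54+54+82+55+27+138+3 = 878; mod 256 = 110 → 6e.
Outer hash (recomputed tag): sum = 147+92+92+92+92+92+92+110 = 809; mod 256 = 41 → 29.
Recomputed tag = 29; claimed = 07 → mismatch.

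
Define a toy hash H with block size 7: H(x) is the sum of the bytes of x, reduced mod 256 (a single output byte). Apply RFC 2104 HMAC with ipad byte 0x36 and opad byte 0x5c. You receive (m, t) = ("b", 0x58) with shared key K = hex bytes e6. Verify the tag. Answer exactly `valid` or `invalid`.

valid

Key hex bytes e6 is 1 byte ≤ B = 7; zero-pad to 7 bytes: K' = e6 00 00 00 00 00 00.
K' ⊕ ipad = d0 36 36 36 36 36 36; K' ⊕ opad = ba 5c 5c 5c 5c 5c 5c.
Inner hash: sum = 208+54+54+54+54+54+54+98 = 630; mod 256 = 118 → 76.
Outer hash (recomputed tag): sum = 186+92+92+92+92+92+92+118 = 856; mod 256 = 88 → 58.
Recomputed tag = 58; claimed = 58 → match.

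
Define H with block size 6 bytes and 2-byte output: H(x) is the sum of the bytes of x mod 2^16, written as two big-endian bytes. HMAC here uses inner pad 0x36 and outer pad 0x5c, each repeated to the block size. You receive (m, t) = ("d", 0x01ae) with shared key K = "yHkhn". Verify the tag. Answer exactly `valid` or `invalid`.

Key "yHkhn" = 79 48 6b 68 6e is 5 bytes ≤ B = 6; zero-pad to 6 bytes: K' = 79 48 6b 68 6e 00.
K' ⊕ ipad = 4f 7e 5d 5e 58 36; K' ⊕ opad = 25 14 37 34 32 5c.
Inner hash: sum = 79+126+93+94+88+54+100 = 634 → 02 7a.
Outer hash (recomputed tag): sum = 37+20+55+52+50+92+2+122 = 430 → 01 ae.
Recomputed tag = 01ae; claimed = 01ae → match.

valid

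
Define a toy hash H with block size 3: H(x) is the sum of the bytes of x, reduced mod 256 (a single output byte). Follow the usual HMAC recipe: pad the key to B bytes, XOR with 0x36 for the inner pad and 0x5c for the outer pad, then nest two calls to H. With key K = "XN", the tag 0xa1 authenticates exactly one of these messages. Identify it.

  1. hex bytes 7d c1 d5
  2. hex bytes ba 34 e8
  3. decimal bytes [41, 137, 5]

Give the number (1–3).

Key "XN" = 58 4e is 2 bytes ≤ B = 3; zero-pad to 3 bytes: K' = 58 4e 00.
K' ⊕ ipad = 6e 78 36; K' ⊕ opad = 04 12 5c.
m1: inner = H(6e 78 36 7d c1 d5) = 2f; tag = H(04 12 5c 2f) = a1 ← matches
m2: inner = H(6e 78 36 ba 34 e8) = f2; tag = H(04 12 5c f2) = 64
m3: inner = H(6e 78 36 29 89 05) = d3; tag = H(04 12 5c d3) = 45

1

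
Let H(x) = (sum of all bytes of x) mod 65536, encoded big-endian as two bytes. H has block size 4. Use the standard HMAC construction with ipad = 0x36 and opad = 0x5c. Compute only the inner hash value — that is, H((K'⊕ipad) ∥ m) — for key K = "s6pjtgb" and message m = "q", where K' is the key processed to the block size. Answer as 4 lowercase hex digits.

Key "s6pjtgb" = 73 36 70 6a 74 67 62 is 7 bytes > B = 4, so hash it first: H(key) = 02 c0, then zero-pad to 4 bytes: K' = 02 c0 00 00.
K' ⊕ ipad = 34 f6 36 36.
Inner input = 34 f6 36 36 ∥ 71.
Inner hash: sum = 52+246+54+54+113 = 519 → 02 07.

0207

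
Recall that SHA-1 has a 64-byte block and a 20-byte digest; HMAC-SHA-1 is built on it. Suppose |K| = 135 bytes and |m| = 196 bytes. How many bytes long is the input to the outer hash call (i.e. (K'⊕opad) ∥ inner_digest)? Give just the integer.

Key is 135 > 64 bytes, so it is hashed to 20 bytes then zero-padded to 64: |K'| = 64.
Outer input = (K'⊕opad) ∥ H(inner) → 64 + 20 = 84 bytes.

84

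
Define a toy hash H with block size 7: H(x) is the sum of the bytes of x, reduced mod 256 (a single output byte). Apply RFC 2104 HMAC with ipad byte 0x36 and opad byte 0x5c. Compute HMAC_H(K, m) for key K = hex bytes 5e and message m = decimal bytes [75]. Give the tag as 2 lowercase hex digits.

Key hex bytes 5e is 1 byte ≤ B = 7; zero-pad to 7 bytes: K' = 5e 00 00 00 00 00 00.
K' ⊕ ipad = 68 36 36 36 36 36 36.  K' ⊕ opad = 02 5c 5c 5c 5c 5c 5c.
Inner input = (K'⊕ipad) ∥ m = 68 36 36 36 36 36 36 ∥ 4b.
Inner hash: sum = 104+54+54+54+54+54+54+75 = 503; mod 256 = 247 → f7.
Outer input = (K'⊕opad) ∥ inner = 02 5c 5c 5c 5c 5c 5c ∥ f7.
Outer hash (tag): sum = 2+92+92+92+92+92+92+247 = 801; mod 256 = 33 → 21.

21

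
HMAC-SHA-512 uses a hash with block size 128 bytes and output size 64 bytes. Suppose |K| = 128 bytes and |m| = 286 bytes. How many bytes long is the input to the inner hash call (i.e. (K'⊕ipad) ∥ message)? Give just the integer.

414

Key is 128 ≤ 128 bytes, zero-padded: |K'| = 128.
Inner input = (K'⊕ipad) ∥ m → 128 + 286 = 414 bytes.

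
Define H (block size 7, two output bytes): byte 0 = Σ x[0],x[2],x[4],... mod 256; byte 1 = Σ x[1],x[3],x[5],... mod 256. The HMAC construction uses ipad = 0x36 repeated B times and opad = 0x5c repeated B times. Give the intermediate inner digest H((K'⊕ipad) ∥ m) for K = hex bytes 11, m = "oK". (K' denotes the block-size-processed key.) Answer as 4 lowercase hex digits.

1411

Key hex bytes 11 is 1 byte ≤ B = 7; zero-pad to 7 bytes: K' = 11 00 00 00 00 00 00.
K' ⊕ ipad = 27 36 36 36 36 36 36.
Inner input = 27 36 36 36 36 36 36 ∥ 6f 4b.
Inner hash: even-index sum = 276 mod 256 = 20; odd-index sum = 273 mod 256 = 17 → 14 11.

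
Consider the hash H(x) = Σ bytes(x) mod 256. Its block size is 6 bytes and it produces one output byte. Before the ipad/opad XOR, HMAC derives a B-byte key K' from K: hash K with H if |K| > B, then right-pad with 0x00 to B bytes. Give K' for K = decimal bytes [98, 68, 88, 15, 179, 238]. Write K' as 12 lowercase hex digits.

6244580fb3ee

Key decimal bytes [98, 68, 88, 15, 179, 238] = 62 44 58 0f b3 ee is exactly B = 6 bytes: K' = 62 44 58 0f b3 ee.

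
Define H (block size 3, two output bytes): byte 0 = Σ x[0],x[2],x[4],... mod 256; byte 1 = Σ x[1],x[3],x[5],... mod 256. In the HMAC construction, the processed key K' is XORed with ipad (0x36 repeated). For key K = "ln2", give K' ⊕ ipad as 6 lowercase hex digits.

Key "ln2" = 6c 6e 32 is exactly B = 3 bytes: K' = 6c 6e 32.
XOR each byte with 0x36: 6c⊕36=5a, 6e⊕36=58, 32⊕36=04.

5a5804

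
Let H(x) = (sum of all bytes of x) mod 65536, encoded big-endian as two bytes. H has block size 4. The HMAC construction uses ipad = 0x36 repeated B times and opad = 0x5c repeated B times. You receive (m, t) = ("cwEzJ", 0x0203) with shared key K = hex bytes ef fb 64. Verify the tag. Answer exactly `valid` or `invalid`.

valid

Key hex bytes ef fb 64 is 3 bytes ≤ B = 4; zero-pad to 4 bytes: K' = ef fb 64 00.
K' ⊕ ipad = d9 cd 52 36; K' ⊕ opad = b3 a7 38 5c.
Inner hash: sum = 217+205+82+54+99+119+69+122+74 = 1041 → 04 11.
Outer hash (recomputed tag): sum = 179+167+56+92+4+17 = 515 → 02 03.
Recomputed tag = 0203; claimed = 0203 → match.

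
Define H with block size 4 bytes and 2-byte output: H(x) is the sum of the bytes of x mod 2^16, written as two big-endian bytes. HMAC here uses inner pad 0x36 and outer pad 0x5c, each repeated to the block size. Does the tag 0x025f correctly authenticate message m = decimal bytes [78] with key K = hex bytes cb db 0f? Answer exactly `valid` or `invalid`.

invalid

Key hex bytes cb db 0f is 3 bytes ≤ B = 4; zero-pad to 4 bytes: K' = cb db 0f 00.
K' ⊕ ipad = fd ed 39 36; K' ⊕ opad = 97 87 53 5c.
Inner hash: sum = 253+237+57+54+78 = 679 → 02 a7.
Outer hash (recomputed tag): sum = 151+135+83+92+2+167 = 630 → 02 76.
Recomputed tag = 0276; claimed = 025f → mismatch.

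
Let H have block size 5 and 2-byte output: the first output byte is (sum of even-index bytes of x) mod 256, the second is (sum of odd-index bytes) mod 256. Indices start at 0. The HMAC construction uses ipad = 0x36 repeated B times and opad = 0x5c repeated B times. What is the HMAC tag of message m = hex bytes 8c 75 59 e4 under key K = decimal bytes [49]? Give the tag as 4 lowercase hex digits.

7684

Key decimal bytes [49] = 31 is 1 byte ≤ B = 5; zero-pad to 5 bytes: K' = 31 00 00 00 00.
K' ⊕ ipad = 07 36 36 36 36.  K' ⊕ opad = 6d 5c 5c 5c 5c.
Inner input = (K'⊕ipad) ∥ m = 07 36 36 36 36 ∥ 8c 75 59 e4.
Inner hash: even-index sum = 460 mod 256 = 204; odd-index sum = 337 mod 256 = 81 → cc 51.
Outer input = (K'⊕opad) ∥ inner = 6d 5c 5c 5c 5c ∥ cc 51.
Outer hash (tag): even-index sum = 374 mod 256 = 118; odd-index sum = 388 mod 256 = 132 → 76 84.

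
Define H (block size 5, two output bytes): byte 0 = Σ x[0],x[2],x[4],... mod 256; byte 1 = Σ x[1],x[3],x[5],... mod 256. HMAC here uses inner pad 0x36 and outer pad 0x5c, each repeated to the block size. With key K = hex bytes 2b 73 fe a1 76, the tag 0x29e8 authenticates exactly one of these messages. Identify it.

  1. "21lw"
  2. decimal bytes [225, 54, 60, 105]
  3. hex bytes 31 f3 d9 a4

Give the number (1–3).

Key hex bytes 2b 73 fe a1 76 is exactly B = 5 bytes: K' = 2b 73 fe a1 76.
K' ⊕ ipad = 1d 45 c8 97 40; K' ⊕ opad = 77 2f a2 fd 2a.
m1: inner = H(1d 45 c8 97 40 32 31 6c 77) = cd 7a; tag = H(77 2f a2 fd 2a cd 7a) = bdf9
m2: inner = H(1d 45 c8 97 40 e1 36 3c 69) = c4 f9; tag = H(77 2f a2 fd 2a c4 f9) = 3cf0
m3: inner = H(1d 45 c8 97 40 31 f3 d9 a4) = bc e6; tag = H(77 2f a2 fd 2a bc e6) = 29e8 ← matches

3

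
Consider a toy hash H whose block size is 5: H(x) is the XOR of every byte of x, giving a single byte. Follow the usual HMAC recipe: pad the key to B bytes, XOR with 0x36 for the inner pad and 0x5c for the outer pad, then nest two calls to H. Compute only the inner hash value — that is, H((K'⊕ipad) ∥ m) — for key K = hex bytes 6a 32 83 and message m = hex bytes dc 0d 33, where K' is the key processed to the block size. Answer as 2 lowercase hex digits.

0f

Key hex bytes 6a 32 83 is 3 bytes ≤ B = 5; zero-pad to 5 bytes: K' = 6a 32 83 00 00.
K' ⊕ ipad = 5c 04 b5 36 36.
Inner input = 5c 04 b5 36 36 ∥ dc 0d 33.
Inner hash: XOR 5c⊕04⊕b5⊕36⊕36⊕dc⊕0d⊕33 = 0f.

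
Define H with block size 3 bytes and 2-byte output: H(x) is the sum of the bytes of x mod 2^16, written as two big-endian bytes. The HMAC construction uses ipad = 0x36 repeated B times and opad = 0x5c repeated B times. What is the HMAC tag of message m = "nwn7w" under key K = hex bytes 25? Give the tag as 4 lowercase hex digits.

01b3

Key hex bytes 25 is 1 byte ≤ B = 3; zero-pad to 3 bytes: K' = 25 00 00.
K' ⊕ ipad = 13 36 36.  K' ⊕ opad = 79 5c 5c.
Inner input = (K'⊕ipad) ∥ m = 13 36 36 ∥ 6e 77 6e 37 77.
Inner hash: sum = 19+54+54+110+119+110+55+119 = 640 → 02 80.
Outer input = (K'⊕opad) ∥ inner = 79 5c 5c ∥ 02 80.
Outer hash (tag): sum = 121+92+92+2+128 = 435 → 01 b3.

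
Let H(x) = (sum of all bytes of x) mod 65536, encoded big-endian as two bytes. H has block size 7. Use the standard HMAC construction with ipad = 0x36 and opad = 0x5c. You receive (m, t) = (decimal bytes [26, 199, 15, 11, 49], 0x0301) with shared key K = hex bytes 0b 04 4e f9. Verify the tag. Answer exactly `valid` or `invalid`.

Key hex bytes 0b 04 4e f9 is 4 bytes ≤ B = 7; zero-pad to 7 bytes: K' = 0b 04 4e f9 00 00 00.
K' ⊕ ipad = 3d 32 78 cf 36 36 36; K' ⊕ opad = 57 58 12 a5 5c 5c 5c.
Inner hash: sum = 61+50+120+207+54+54+54+26+199+15+11+49 = 900 → 03 84.
Outer hash (recomputed tag): sum = 87+88+18+165+92+92+92+3+132 = 769 → 03 01.
Recomputed tag = 0301; claimed = 0301 → match.

valid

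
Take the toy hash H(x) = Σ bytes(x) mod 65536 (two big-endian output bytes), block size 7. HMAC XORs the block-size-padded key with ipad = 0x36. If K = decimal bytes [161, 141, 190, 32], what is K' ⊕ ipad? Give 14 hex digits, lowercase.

Key decimal bytes [161, 141, 190, 32] = a1 8d be 20 is 4 bytes ≤ B = 7; zero-pad to 7 bytes: K' = a1 8d be 20 00 00 00.
XOR each byte with 0x36: a1⊕36=97, 8d⊕36=bb, be⊕36=88, 20⊕36=16, 00⊕36=36, 00⊕36=36, 00⊕36=36.

97bb8816363636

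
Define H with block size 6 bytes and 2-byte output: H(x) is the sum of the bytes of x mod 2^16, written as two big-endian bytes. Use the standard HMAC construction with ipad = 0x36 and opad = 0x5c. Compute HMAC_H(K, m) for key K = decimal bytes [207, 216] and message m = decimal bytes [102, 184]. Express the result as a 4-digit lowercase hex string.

0367

Key decimal bytes [207, 216] = cf d8 is 2 bytes ≤ B = 6; zero-pad to 6 bytes: K' = cf d8 00 00 00 00.
K' ⊕ ipad = f9 ee 36 36 36 36.  K' ⊕ opad = 93 84 5c 5c 5c 5c.
Inner input = (K'⊕ipad) ∥ m = f9 ee 36 36 36 36 ∥ 66 b8.
Inner hash: sum = 249+238+54+54+54+54+102+184 = 989 → 03 dd.
Outer input = (K'⊕opad) ∥ inner = 93 84 5c 5c 5c 5c ∥ 03 dd.
Outer hash (tag): sum = 147+132+92+92+92+92+3+221 = 871 → 03 67.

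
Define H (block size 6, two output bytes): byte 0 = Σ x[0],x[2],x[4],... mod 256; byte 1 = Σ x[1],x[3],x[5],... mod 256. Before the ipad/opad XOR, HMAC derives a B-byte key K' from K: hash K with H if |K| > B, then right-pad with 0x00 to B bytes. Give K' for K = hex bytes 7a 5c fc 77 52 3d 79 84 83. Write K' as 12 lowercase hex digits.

c49400000000

|K| = 9 > B = 6, so first hash the key.
H(K): even-index sum = 708 mod 256 = 196; odd-index sum = 404 mod 256 = 148 → c4 94.
Zero-pad H(K) = c4 94 to 6 bytes: K' = c4 94 00 00 00 00.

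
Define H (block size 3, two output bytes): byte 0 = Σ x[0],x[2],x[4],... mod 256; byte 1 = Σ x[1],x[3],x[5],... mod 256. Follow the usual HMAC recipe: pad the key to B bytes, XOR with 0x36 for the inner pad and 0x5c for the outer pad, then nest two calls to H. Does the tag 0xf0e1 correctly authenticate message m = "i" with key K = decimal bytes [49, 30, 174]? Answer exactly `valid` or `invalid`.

valid

Key decimal bytes [49, 30, 174] = 31 1e ae is exactly B = 3 bytes: K' = 31 1e ae.
K' ⊕ ipad = 07 28 98; K' ⊕ opad = 6d 42 f2.
Inner hash: even-index sum = 159 mod 256 = 159; odd-index sum = 145 mod 256 = 145 → 9f 91.
Outer hash (recomputed tag): even-index sum = 496 mod 256 = 240; odd-index sum = 225 mod 256 = 225 → f0 e1.
Recomputed tag = f0e1; claimed = f0e1 → match.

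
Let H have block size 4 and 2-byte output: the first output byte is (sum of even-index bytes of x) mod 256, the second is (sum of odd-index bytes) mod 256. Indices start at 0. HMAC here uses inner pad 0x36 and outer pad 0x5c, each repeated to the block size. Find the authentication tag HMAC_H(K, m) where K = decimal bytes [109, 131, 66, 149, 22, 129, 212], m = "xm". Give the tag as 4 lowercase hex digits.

7e73

Key decimal bytes [109, 131, 66, 149, 22, 129, 212] = 6d 83 42 95 16 81 d4 is 7 bytes > B = 4, so hash it first: H(key) = 99 99, then zero-pad to 4 bytes: K' = 99 99 00 00.
K' ⊕ ipad = af af 36 36.  K' ⊕ opad = c5 c5 5c 5c.
Inner input = (K'⊕ipad) ∥ m = af af 36 36 ∥ 78 6d.
Inner hash: even-index sum = 349 mod 256 = 93; odd-index sum = 338 mod 256 = 82 → 5d 52.
Outer input = (K'⊕opad) ∥ inner = c5 c5 5c 5c ∥ 5d 52.
Outer hash (tag): even-index sum = 382 mod 256 = 126; odd-index sum = 371 mod 256 = 115 → 7e 73.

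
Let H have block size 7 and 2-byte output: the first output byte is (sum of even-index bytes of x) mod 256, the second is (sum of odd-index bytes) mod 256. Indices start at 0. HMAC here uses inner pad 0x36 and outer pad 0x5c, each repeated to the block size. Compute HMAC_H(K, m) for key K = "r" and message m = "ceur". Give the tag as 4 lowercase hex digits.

Key "r" = 72 is 1 byte ≤ B = 7; zero-pad to 7 bytes: K' = 72 00 00 00 00 00 00.
K' ⊕ ipad = 44 36 36 36 36 36 36.  K' ⊕ opad = 2e 5c 5c 5c 5c 5c 5c.
Inner input = (K'⊕ipad) ∥ m = 44 36 36 36 36 36 36 ∥ 63 65 75 72.
Inner hash: even-index sum = 445 mod 256 = 189; odd-index sum = 378 mod 256 = 122 → bd 7a.
Outer input = (K'⊕opad) ∥ inner = 2e 5c 5c 5c 5c 5c 5c ∥ bd 7a.
Outer hash (tag): even-index sum = 444 mod 256 = 188; odd-index sum = 465 mod 256 = 209 → bc d1.

bcd1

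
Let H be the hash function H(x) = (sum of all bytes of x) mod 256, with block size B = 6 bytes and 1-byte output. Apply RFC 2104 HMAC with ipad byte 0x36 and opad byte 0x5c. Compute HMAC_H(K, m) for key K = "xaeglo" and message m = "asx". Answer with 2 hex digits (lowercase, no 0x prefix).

Key "xaeglo" = 78 61 65 67 6c 6f is exactly B = 6 bytes: K' = 78 61 65 67 6c 6f.
K' ⊕ ipad = 4e 57 53 51 5a 59.  K' ⊕ opad = 24 3d 39 3b 30 33.
Inner input = (K'⊕ipad) ∥ m = 4e 57 53 51 5a 59 ∥ 61 73 78.
Inner hash: sum = 78+87+83+81+90+89+97+115+120 = 840; mod 256 = 72 → 48.
Outer input = (K'⊕opad) ∥ inner = 24 3d 39 3b 30 33 ∥ 48.
Outer hash (tag): sum = 36+61+57+59+48+51+72 = 384; mod 256 = 128 → 80.

80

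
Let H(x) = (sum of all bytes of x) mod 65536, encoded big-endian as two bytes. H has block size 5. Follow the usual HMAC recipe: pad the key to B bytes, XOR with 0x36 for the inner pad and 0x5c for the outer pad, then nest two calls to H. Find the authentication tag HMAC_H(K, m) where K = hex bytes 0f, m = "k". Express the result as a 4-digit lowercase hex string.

Key hex bytes 0f is 1 byte ≤ B = 5; zero-pad to 5 bytes: K' = 0f 00 00 00 00.
K' ⊕ ipad = 39 36 36 36 36.  K' ⊕ opad = 53 5c 5c 5c 5c.
Inner input = (K'⊕ipad) ∥ m = 39 36 36 36 36 ∥ 6b.
Inner hash: sum = 57+54+54+54+54+107 = 380 → 01 7c.
Outer input = (K'⊕opad) ∥ inner = 53 5c 5c 5c 5c ∥ 01 7c.
Outer hash (tag): sum = 83+92+92+92+92+1+124 = 576 → 02 40.

0240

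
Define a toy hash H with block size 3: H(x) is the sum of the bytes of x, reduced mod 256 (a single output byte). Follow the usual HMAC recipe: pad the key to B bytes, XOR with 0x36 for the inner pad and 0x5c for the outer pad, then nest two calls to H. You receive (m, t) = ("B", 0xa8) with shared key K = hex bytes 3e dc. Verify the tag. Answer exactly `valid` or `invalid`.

Key hex bytes 3e dc is 2 bytes ≤ B = 3; zero-pad to 3 bytes: K' = 3e dc 00.
K' ⊕ ipad = 08 ea 36; K' ⊕ opad = 62 80 5c.
Inner hash: sum = 8+234+54+66 = 362; mod 256 = 106 → 6a.
Outer hash (recomputed tag): sum = 98+128+92+106 = 424; mod 256 = 168 → a8.
Recomputed tag = a8; claimed = a8 → match.

valid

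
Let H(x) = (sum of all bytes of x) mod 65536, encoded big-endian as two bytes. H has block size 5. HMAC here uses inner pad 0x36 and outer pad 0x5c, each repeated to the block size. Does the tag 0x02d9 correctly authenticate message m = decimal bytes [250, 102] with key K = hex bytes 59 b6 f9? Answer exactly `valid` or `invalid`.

Key hex bytes 59 b6 f9 is 3 bytes ≤ B = 5; zero-pad to 5 bytes: K' = 59 b6 f9 00 00.
K' ⊕ ipad = 6f 80 cf 36 36; K' ⊕ opad = 05 ea a5 5c 5c.
Inner hash: sum = 111+128+207+54+54+250+102 = 906 → 03 8a.
Outer hash (recomputed tag): sum = 5+234+165+92+92+3+138 = 729 → 02 d9.
Recomputed tag = 02d9; claimed = 02d9 → match.

valid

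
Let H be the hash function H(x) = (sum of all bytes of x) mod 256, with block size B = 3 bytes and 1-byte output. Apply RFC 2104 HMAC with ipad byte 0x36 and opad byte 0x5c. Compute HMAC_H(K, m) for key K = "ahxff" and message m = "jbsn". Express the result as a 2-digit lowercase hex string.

5d

Key "ahxff" = 61 68 78 66 66 is 5 bytes > B = 3, so hash it first: H(key) = 0d, then zero-pad to 3 bytes: K' = 0d 00 00.
K' ⊕ ipad = 3b 36 36.  K' ⊕ opad = 51 5c 5c.
Inner input = (K'⊕ipad) ∥ m = 3b 36 36 ∥ 6a 62 73 6e.
Inner hash: sum = 59+54+54+106+98+115+110 = 596; mod 256 = 84 → 54.
Outer input = (K'⊕opad) ∥ inner = 51 5c 5c ∥ 54.
Outer hash (tag): sum = 81+92+92+84 = 349; mod 256 = 93 → 5d.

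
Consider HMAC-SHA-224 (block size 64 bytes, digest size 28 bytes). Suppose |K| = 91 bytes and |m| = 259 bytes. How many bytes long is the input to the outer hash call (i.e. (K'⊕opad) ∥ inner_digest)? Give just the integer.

Key is 91 > 64 bytes, so it is hashed to 28 bytes then zero-padded to 64: |K'| = 64.
Outer input = (K'⊕opad) ∥ H(inner) → 64 + 28 = 92 bytes.

92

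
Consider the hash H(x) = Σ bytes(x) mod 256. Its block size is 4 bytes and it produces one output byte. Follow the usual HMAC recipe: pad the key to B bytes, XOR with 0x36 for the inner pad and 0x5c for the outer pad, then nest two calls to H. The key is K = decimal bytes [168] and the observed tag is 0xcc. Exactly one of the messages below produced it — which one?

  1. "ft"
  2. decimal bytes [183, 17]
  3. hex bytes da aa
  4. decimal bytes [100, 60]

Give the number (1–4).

Key decimal bytes [168] = a8 is 1 byte ≤ B = 4; zero-pad to 4 bytes: K' = a8 00 00 00.
K' ⊕ ipad = 9e 36 36 36; K' ⊕ opad = f4 5c 5c 5c.
m1: inner = H(9e 36 36 36 66 74) = 1a; tag = H(f4 5c 5c 5c 1a) = 22
m2: inner = H(9e 36 36 36 b7 11) = 08; tag = H(f4 5c 5c 5c 08) = 10
m3: inner = H(9e 36 36 36 da aa) = c4; tag = H(f4 5c 5c 5c c4) = cc ← matches
m4: inner = H(9e 36 36 36 64 3c) = e0; tag = H(f4 5c 5c 5c e0) = e8

3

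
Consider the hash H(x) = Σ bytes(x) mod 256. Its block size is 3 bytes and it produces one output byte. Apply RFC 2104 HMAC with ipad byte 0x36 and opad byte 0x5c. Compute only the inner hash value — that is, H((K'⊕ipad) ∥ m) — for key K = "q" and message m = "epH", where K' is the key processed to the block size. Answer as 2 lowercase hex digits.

d0

Key "q" = 71 is 1 byte ≤ B = 3; zero-pad to 3 bytes: K' = 71 00 00.
K' ⊕ ipad = 47 36 36.
Inner input = 47 36 36 ∥ 65 70 48.
Inner hash: sum = 71+54+54+101+112+72 = 464; mod 256 = 208 → d0.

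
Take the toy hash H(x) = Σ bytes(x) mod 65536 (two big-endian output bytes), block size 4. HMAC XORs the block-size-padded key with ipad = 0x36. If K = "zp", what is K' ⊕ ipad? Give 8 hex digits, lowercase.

4c463636

Key "zp" = 7a 70 is 2 bytes ≤ B = 4; zero-pad to 4 bytes: K' = 7a 70 00 00.
XOR each byte with 0x36: 7a⊕36=4c, 70⊕36=46, 00⊕36=36, 00⊕36=36.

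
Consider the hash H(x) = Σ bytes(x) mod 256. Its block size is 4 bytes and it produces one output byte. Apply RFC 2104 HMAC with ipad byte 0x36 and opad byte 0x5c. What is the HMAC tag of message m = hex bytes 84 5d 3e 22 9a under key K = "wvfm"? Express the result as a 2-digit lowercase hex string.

c7

Key "wvfm" = 77 76 66 6d is exactly B = 4 bytes: K' = 77 76 66 6d.
K' ⊕ ipad = 41 40 50 5b.  K' ⊕ opad = 2b 2a 3a 31.
Inner input = (K'⊕ipad) ∥ m = 41 40 50 5b ∥ 84 5d 3e 22 9a.
Inner hash: sum = 65+64+80+91+132+93+62+34+154 = 775; mod 256 = 7 → 07.
Outer input = (K'⊕opad) ∥ inner = 2b 2a 3a 31 ∥ 07.
Outer hash (tag): sum = 43+42+58+49+7 = 199 → c7.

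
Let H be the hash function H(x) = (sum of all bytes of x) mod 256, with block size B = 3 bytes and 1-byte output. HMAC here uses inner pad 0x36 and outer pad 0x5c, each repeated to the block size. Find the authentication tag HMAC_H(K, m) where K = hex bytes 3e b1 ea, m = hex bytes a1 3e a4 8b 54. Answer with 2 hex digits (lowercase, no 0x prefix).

d2

Key hex bytes 3e b1 ea is exactly B = 3 bytes: K' = 3e b1 ea.
K' ⊕ ipad = 08 87 dc.  K' ⊕ opad = 62 ed b6.
Inner input = (K'⊕ipad) ∥ m = 08 87 dc ∥ a1 3e a4 8b 54.
Inner hash: sum = 8+135+220+161+62+164+139+84 = 973; mod 256 = 205 → cd.
Outer input = (K'⊕opad) ∥ inner = 62 ed b6 ∥ cd.
Outer hash (tag): sum = 98+237+182+205 = 722; mod 256 = 210 → d2.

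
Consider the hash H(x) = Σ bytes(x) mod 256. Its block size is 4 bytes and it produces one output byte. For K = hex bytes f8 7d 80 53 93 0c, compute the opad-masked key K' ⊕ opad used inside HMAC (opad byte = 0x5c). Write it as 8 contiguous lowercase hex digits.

Key hex bytes f8 7d 80 53 93 0c is 6 bytes > B = 4, so hash it first: H(key) = e7, then zero-pad to 4 bytes: K' = e7 00 00 00.
XOR each byte with 0x5c: e7⊕5c=bb, 00⊕5c=5c, 00⊕5c=5c, 00⊕5c=5c.

bb5c5c5c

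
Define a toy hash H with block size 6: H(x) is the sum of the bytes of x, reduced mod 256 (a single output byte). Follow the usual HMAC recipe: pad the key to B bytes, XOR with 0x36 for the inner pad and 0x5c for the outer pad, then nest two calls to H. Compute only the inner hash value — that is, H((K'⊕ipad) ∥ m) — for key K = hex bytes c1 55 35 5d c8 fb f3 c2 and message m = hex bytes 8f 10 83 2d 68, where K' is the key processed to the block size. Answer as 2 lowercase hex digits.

db

Key hex bytes c1 55 35 5d c8 fb f3 c2 is 8 bytes > B = 6, so hash it first: H(key) = 20, then zero-pad to 6 bytes: K' = 20 00 00 00 00 00.
K' ⊕ ipad = 16 36 36 36 36 36.
Inner input = 16 36 36 36 36 36 ∥ 8f 10 83 2d 68.
Inner hash: sum = 22+54+54+54+54+54+143+16+131+45+104 = 731; mod 256 = 219 → db.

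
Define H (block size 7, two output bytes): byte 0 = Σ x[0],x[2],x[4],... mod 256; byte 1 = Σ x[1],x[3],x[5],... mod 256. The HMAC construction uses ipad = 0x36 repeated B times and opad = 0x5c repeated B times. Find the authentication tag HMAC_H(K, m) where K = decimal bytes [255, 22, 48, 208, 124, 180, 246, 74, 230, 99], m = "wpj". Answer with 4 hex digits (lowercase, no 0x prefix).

ad96

Key decimal bytes [255, 22, 48, 208, 124, 180, 246, 74, 230, 99] = ff 16 30 d0 7c b4 f6 4a e6 63 is 10 bytes > B = 7, so hash it first: H(key) = 87 47, then zero-pad to 7 bytes: K' = 87 47 00 00 00 00 00.
K' ⊕ ipad = b1 71 36 36 36 36 36.  K' ⊕ opad = db 1b 5c 5c 5c 5c 5c.
Inner input = (K'⊕ipad) ∥ m = b1 71 36 36 36 36 36 ∥ 77 70 6a.
Inner hash: even-index sum = 451 mod 256 = 195; odd-index sum = 446 mod 256 = 190 → c3 be.
Outer input = (K'⊕opad) ∥ inner = db 1b 5c 5c 5c 5c 5c ∥ c3 be.
Outer hash (tag): even-index sum = 685 mod 256 = 173; odd-index sum = 406 mod 256 = 150 → ad 96.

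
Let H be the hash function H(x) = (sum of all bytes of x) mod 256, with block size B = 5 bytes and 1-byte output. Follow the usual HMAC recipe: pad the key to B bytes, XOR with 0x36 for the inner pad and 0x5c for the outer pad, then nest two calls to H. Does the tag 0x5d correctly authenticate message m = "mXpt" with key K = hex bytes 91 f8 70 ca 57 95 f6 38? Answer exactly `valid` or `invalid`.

valid

Key hex bytes 91 f8 70 ca 57 95 f6 38 is 8 bytes > B = 5, so hash it first: H(key) = dd, then zero-pad to 5 bytes: K' = dd 00 00 00 00.
K' ⊕ ipad = eb 36 36 36 36; K' ⊕ opad = 81 5c 5c 5c 5c.
Inner hash: sum = 235+54+54+54+54+109+88+112+116 = 876; mod 256 = 108 → 6c.
Outer hash (recomputed tag): sum = 129+92+92+92+92+108 = 605; mod 256 = 93 → 5d.
Recomputed tag = 5d; claimed = 5d → match.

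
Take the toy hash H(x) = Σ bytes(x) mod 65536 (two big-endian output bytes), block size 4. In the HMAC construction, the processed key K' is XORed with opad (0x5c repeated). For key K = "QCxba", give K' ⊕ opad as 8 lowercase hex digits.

5d935c5c

Key "QCxba" = 51 43 78 62 61 is 5 bytes > B = 4, so hash it first: H(key) = 01 cf, then zero-pad to 4 bytes: K' = 01 cf 00 00.
XOR each byte with 0x5c: 01⊕5c=5d, cf⊕5c=93, 00⊕5c=5c, 00⊕5c=5c.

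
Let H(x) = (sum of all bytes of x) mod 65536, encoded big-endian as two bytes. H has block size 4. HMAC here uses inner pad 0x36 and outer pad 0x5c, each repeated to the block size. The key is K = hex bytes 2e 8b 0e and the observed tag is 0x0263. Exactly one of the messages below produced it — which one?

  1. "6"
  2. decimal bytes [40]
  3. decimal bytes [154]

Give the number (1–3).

Key hex bytes 2e 8b 0e is 3 bytes ≤ B = 4; zero-pad to 4 bytes: K' = 2e 8b 0e 00.
K' ⊕ ipad = 18 bd 38 36; K' ⊕ opad = 72 d7 52 5c.
m1: inner = H(18 bd 38 36 36) = 01 79; tag = H(72 d7 52 5c 01 79) = 0271
m2: inner = H(18 bd 38 36 28) = 01 6b; tag = H(72 d7 52 5c 01 6b) = 0263 ← matches
m3: inner = H(18 bd 38 36 9a) = 01 dd; tag = H(72 d7 52 5c 01 dd) = 02d5

2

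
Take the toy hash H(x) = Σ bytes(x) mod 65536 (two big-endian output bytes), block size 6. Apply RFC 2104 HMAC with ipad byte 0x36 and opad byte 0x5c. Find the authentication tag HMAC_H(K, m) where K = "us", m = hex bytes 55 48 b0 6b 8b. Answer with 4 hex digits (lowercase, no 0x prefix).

Key "us" = 75 73 is 2 bytes ≤ B = 6; zero-pad to 6 bytes: K' = 75 73 00 00 00 00.
K' ⊕ ipad = 43 45 36 36 36 36.  K' ⊕ opad = 29 2f 5c 5c 5c 5c.
Inner input = (K'⊕ipad) ∥ m = 43 45 36 36 36 36 ∥ 55 48 b0 6b 8b.
Inner hash: sum = 67+69+54+54+54+54+85+72+176+107+139 = 931 → 03 a3.
Outer input = (K'⊕opad) ∥ inner = 29 2f 5c 5c 5c 5c ∥ 03 a3.
Outer hash (tag): sum = 41+47+92+92+92+92+3+163 = 622 → 02 6e.

026e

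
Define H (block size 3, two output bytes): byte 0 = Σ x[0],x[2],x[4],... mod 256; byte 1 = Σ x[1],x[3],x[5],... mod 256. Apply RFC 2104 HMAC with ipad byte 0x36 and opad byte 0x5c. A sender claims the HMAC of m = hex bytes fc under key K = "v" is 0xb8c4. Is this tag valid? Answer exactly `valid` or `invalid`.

invalid

Key "v" = 76 is 1 byte ≤ B = 3; zero-pad to 3 bytes: K' = 76 00 00.
K' ⊕ ipad = 40 36 36; K' ⊕ opad = 2a 5c 5c.
Inner hash: even-index sum = 118 mod 256 = 118; odd-index sum = 306 mod 256 = 50 → 76 32.
Outer hash (recomputed tag): even-index sum = 184 mod 256 = 184; odd-index sum = 210 mod 256 = 210 → b8 d2.
Recomputed tag = b8d2; claimed = b8c4 → mismatch.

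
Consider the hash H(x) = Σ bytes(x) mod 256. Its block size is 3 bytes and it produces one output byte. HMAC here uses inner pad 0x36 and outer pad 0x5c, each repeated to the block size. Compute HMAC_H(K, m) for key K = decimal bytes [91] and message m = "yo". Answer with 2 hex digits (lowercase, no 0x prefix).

80

Key decimal bytes [91] = 5b is 1 byte ≤ B = 3; zero-pad to 3 bytes: K' = 5b 00 00.
K' ⊕ ipad = 6d 36 36.  K' ⊕ opad = 07 5c 5c.
Inner input = (K'⊕ipad) ∥ m = 6d 36 36 ∥ 79 6f.
Inner hash: sum = 109+54+54+121+111 = 449; mod 256 = 193 → c1.
Outer input = (K'⊕opad) ∥ inner = 07 5c 5c ∥ c1.
Outer hash (tag): sum = 7+92+92+193 = 384; mod 256 = 128 → 80.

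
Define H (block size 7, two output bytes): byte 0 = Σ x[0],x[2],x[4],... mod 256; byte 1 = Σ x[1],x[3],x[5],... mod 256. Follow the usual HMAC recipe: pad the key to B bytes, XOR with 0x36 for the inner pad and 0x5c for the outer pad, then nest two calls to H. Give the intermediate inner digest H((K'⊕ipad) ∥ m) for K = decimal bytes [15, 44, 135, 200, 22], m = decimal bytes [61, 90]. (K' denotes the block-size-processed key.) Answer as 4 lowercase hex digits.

9a8b

Key decimal bytes [15, 44, 135, 200, 22] = 0f 2c 87 c8 16 is 5 bytes ≤ B = 7; zero-pad to 7 bytes: K' = 0f 2c 87 c8 16 00 00.
K' ⊕ ipad = 39 1a b1 fe 20 36 36.
Inner input = 39 1a b1 fe 20 36 36 ∥ 3d 5a.
Inner hash: even-index sum = 410 mod 256 = 154; odd-index sum = 395 mod 256 = 139 → 9a 8b.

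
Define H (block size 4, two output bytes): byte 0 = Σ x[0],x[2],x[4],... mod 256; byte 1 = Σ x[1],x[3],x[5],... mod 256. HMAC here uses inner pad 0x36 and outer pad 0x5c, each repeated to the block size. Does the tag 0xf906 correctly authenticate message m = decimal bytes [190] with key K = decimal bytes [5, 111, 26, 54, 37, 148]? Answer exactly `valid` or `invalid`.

Key decimal bytes [5, 111, 26, 54, 37, 148] = 05 6f 1a 36 25 94 is 6 bytes > B = 4, so hash it first: H(key) = 44 39, then zero-pad to 4 bytes: K' = 44 39 00 00.
K' ⊕ ipad = 72 0f 36 36; K' ⊕ opad = 18 65 5c 5c.
Inner hash: even-index sum = 358 mod 256 = 102; odd-index sum = 69 mod 256 = 69 → 66 45.
Outer hash (recomputed tag): even-index sum = 218 mod 256 = 218; odd-index sum = 262 mod 256 = 6 → da 06.
Recomputed tag = da06; claimed = f906 → mismatch.

invalid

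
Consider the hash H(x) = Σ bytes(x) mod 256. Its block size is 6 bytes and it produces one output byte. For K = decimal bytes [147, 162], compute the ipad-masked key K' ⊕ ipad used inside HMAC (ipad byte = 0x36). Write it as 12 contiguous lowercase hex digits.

a59436363636

Key decimal bytes [147, 162] = 93 a2 is 2 bytes ≤ B = 6; zero-pad to 6 bytes: K' = 93 a2 00 00 00 00.
XOR each byte with 0x36: 93⊕36=a5, a2⊕36=94, 00⊕36=36, 00⊕36=36, 00⊕36=36, 00⊕36=36.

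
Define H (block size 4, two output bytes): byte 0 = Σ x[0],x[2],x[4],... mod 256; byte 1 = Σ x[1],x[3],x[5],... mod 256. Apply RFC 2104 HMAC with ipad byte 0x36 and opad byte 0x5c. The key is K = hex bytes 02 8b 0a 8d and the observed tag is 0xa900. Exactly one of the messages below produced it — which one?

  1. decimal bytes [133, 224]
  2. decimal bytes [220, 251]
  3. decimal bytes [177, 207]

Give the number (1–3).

1

Key hex bytes 02 8b 0a 8d is exactly B = 4 bytes: K' = 02 8b 0a 8d.
K' ⊕ ipad = 34 bd 3c bb; K' ⊕ opad = 5e d7 56 d1.
m1: inner = H(34 bd 3c bb 85 e0) = f5 58; tag = H(5e d7 56 d1 f5 58) = a900 ← matches
m2: inner = H(34 bd 3c bb dc fb) = 4c 73; tag = H(5e d7 56 d1 4c 73) = 001b
m3: inner = H(34 bd 3c bb b1 cf) = 21 47; tag = H(5e d7 56 d1 21 47) = d5ef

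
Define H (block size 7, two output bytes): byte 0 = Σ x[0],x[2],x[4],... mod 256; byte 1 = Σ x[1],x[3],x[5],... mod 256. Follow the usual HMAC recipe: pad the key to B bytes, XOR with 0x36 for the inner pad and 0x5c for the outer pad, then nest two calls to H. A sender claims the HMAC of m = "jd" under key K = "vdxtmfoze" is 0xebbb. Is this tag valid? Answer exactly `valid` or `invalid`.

Key "vdxtmfoze" = 76 64 78 74 6d 66 6f 7a 65 is 9 bytes > B = 7, so hash it first: H(key) = 2f b8, then zero-pad to 7 bytes: K' = 2f b8 00 00 00 00 00.
K' ⊕ ipad = 19 8e 36 36 36 36 36; K' ⊕ opad = 73 e4 5c 5c 5c 5c 5c.
Inner hash: even-index sum = 287 mod 256 = 31; odd-index sum = 356 mod 256 = 100 → 1f 64.
Outer hash (recomputed tag): even-index sum = 491 mod 256 = 235; odd-index sum = 443 mod 256 = 187 → eb bb.
Recomputed tag = ebbb; claimed = ebbb → match.

valid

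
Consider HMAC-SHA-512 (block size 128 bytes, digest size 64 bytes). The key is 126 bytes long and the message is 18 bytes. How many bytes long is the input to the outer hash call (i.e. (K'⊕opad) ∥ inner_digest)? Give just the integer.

192

Key is 126 ≤ 128 bytes, zero-padded: |K'| = 128.
Outer input = (K'⊕opad) ∥ H(inner) → 128 + 64 = 192 bytes.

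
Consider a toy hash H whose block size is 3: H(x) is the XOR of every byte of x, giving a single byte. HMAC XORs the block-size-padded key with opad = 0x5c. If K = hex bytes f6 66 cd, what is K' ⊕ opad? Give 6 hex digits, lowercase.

Key hex bytes f6 66 cd is exactly B = 3 bytes: K' = f6 66 cd.
XOR each byte with 0x5c: f6⊕5c=aa, 66⊕5c=3a, cd⊕5c=91.

aa3a91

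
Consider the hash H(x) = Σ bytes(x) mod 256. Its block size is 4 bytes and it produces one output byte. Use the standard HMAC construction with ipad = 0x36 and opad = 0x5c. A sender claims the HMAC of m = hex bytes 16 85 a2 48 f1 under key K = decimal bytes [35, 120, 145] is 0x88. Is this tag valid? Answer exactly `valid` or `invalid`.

Key decimal bytes [35, 120, 145] = 23 78 91 is 3 bytes ≤ B = 4; zero-pad to 4 bytes: K' = 23 78 91 00.
K' ⊕ ipad = 15 4e a7 36; K' ⊕ opad = 7f 24 cd 5c.
Inner hash: sum = 21+78+167+54+22+133+162+72+241 = 950; mod 256 = 182 → b6.
Outer hash (recomputed tag): sum = 127+36+205+92+182 = 642; mod 256 = 130 → 82.
Recomputed tag = 82; claimed = 88 → mismatch.

invalid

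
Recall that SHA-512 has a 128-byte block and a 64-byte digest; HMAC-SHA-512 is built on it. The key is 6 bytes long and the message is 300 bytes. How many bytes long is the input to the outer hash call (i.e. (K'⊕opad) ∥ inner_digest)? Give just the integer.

Key is 6 ≤ 128 bytes, zero-padded: |K'| = 128.
Outer input = (K'⊕opad) ∥ H(inner) → 128 + 64 = 192 bytes.

192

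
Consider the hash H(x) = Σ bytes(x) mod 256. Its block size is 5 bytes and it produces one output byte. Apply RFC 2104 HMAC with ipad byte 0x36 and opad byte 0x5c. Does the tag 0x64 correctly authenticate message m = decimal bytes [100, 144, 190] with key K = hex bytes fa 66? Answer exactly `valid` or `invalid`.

Key hex bytes fa 66 is 2 bytes ≤ B = 5; zero-pad to 5 bytes: K' = fa 66 00 00 00.
K' ⊕ ipad = cc 50 36 36 36; K' ⊕ opad = a6 3a 5c 5c 5c.
Inner hash: sum = 204+80+54+54+54+100+144+190 = 880; mod 256 = 112 → 70.
Outer hash (recomputed tag): sum = 166+58+92+92+92+112 = 612; mod 256 = 100 → 64.
Recomputed tag = 64; claimed = 64 → match.

valid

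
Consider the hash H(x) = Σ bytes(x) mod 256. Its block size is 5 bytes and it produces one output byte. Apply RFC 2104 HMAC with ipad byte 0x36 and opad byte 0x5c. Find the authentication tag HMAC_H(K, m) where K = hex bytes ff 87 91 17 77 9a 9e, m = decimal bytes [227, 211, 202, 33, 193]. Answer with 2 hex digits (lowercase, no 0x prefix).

Key hex bytes ff 87 91 17 77 9a 9e is 7 bytes > B = 5, so hash it first: H(key) = dd, then zero-pad to 5 bytes: K' = dd 00 00 00 00.
K' ⊕ ipad = eb 36 36 36 36.  K' ⊕ opad = 81 5c 5c 5c 5c.
Inner input = (K'⊕ipad) ∥ m = eb 36 36 36 36 ∥ e3 d3 ca 21 c1.
Inner hash: sum = 235+54+54+54+54+227+211+202+33+193 = 1317; mod 256 = 37 → 25.
Outer input = (K'⊕opad) ∥ inner = 81 5c 5c 5c 5c ∥ 25.
Outer hash (tag): sum = 129+92+92+92+92+37 = 534; mod 256 = 22 → 16.

16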